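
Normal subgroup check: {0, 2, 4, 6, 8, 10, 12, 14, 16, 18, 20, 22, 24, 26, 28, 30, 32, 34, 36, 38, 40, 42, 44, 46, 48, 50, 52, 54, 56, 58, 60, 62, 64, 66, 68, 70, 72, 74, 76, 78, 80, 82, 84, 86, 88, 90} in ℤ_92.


H = {0, 2, 4, 6, 8, 10, 12, 14, 16, 18, 20, 22, 24, 26, 28, 30, 32, 34, 36, 38, 40, 42, 44, 46, 48, 50, 52, 54, 56, 58, 60, 62, 64, 66, 68, 70, 72, 74, 76, 78, 80, 82, 84, 86, 88, 90} in ℤ_92
ℤ_92 is abelian; every subgroup of an abelian group is normal

Yes, normal subgroup


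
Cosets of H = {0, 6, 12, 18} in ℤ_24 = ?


H = {0, 6, 12, 18}, |H| = 4
Number of cosets = |G|/|H| = 24/4 = 6
0 + H = {0, 6, 12, 18}
1 + H = {1, 7, 13, 19}
2 + H = {2, 8, 14, 20}
3 + H = {3, 9, 15, 21}
4 + H = {4, 10, 16, 22}
5 + H = {5, 11, 17, 23}

Cosets: 0+H={0,6,12,18}; 1+H={1,7,13,19}; 2+H={2,8,14,20}; 3+H={3,9,15,21}; 4+H={4,10,16,22}; 5+H={5,11,17,23}


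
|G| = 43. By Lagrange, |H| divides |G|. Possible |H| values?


Lagrange's theorem: |H| divides |G|
|G| = 43
Divisors of 43: 1, 43

Possible subgroup orders: {1, 43}


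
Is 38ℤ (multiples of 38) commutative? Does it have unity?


38ℤ is a commutative ring under +,× but has no multiplicative identity (1 ∉ 38ℤ); it has no zero divisors, but without unity it is not an integral domain
Commutative: Yes
Integral domain: No
Has unity: No

38ℤ (multiples of 38): Commutative=Yes, Unity=No


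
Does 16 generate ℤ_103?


g generates ℤ_n iff gcd(g, n) = 1
gcd(16, 103) = 1
Since gcd = 1, 16 is a generator.

Yes, 16 generates ℤ_103


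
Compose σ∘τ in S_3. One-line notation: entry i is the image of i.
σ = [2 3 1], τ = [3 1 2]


σ∘τ: apply τ first, then σ
1 →τ 3 →σ 1
2 →τ 1 →σ 2
3 →τ 2 →σ 3

σ∘τ = [1 2 3]


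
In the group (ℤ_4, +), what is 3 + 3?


Operation: addition mod 4
3 + 3 = (a + b) mod 4 with a = 3, b = 3

3 + 3 = 2


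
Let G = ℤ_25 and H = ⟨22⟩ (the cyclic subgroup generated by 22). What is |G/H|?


|⟨22⟩| = n / gcd(22, 25) = 25 / 1 = 25
H is normal (ℤ_25 is abelian).
|G/H| = |G| / |H| = 25 / 25 = 1

|G/H| = 1


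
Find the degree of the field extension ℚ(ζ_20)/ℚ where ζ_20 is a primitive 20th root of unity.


[ℚ(ζ_n):ℚ] = deg Φ_n(x) = φ(n). Here φ(20) = 8

[ℚ(ζ_20)/ℚ where ζ_20 is a primitive 20th root of unity] = 8


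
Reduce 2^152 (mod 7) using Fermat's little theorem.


Fermat's little theorem: if p is prime and gcd(a,p)=1, then a^(p-1) ≡ 1 (mod p)
p = 7 is prime, gcd(2,7) = 1
Reduce exponent: 152 mod 6 = 2
So 2^152 ≡ 2^2 (mod 7)
2^2 mod 7 = 4

2^152 ≡ 4 (mod 7)


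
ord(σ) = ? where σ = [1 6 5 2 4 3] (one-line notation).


Cycle decomposition: (2 6 3 5 4)
Cycle lengths: 5
Order = lcm(5) = 5

ord(σ) = 5


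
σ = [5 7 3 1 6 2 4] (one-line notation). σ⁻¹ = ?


To find σ⁻¹, swap domain and range:
σ(1) = 5 → σ⁻¹(5) = 1
σ(2) = 7 → σ⁻¹(7) = 2
σ(3) = 3 → σ⁻¹(3) = 3
σ(4) = 1 → σ⁻¹(1) = 4
σ(5) = 6 → σ⁻¹(6) = 5
σ(6) = 2 → σ⁻¹(2) = 6
σ(7) = 4 → σ⁻¹(4) = 7

σ⁻¹ = [4 6 3 7 1 5 2]


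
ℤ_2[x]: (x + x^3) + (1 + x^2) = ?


Add coefficients mod 2:
x^0: 0 + 1 = 1 (mod 2)
x^1: 1 + 0 = 1 (mod 2)
x^2: 0 + 1 = 1 (mod 2)
x^3: 1 + 0 = 1 (mod 2)
Result: 1 + x + x^2 + x^3

f + g = 1 + x + x^2 + x^3


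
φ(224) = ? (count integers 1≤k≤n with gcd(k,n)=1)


Factor n: 224 = 2^5 × 7
φ(n) = n · ∏(1 - 1/p) over distinct primes p | n
φ(224) = 224 · (1 - 1/2) · (1 - 1/7) = 96

φ(224) = 96


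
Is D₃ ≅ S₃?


Comparing D₃ and S₃:
Both are the unique non-abelian group of order 6

Yes, D₃ ≅ S₃


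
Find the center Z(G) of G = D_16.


Z(G) = {g ∈ G | gx = xg for all x ∈ G}
For even n, Z(D_n) = {e, r^(n/2)}: the 180° rotation r^8 commutes with every reflection and rotation

Z(D_16) = {e, r^8}


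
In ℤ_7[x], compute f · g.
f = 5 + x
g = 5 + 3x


Expand and collect like terms; reduce coefficients mod 7:
x^0: 5·5 = 25 ≡ 4 (mod 7)
x^1: 5·3 + 1·5 = 20 ≡ 6 (mod 7)
x^2: 1·3 = 3 ≡ 3 (mod 7)
Result: 4 + 6x + 3x^2

f · g = 4 + 6x + 3x^2


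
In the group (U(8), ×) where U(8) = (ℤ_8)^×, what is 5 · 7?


Operation: multiplication mod 8
5 · 7 = (a × b) mod 8 with a = 5, b = 7

5 · 7 = 3


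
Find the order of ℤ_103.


ℤ_n has n elements.

|ℤ_103| = 103


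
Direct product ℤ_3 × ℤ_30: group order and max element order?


|ℤ_3 × ℤ_30| = 3 × 30 = 90
Max element order = lcm(3,30) = 30
Cyclic? No (gcd=3)

|ℤ_3×ℤ_30| = 90, max element order = 30


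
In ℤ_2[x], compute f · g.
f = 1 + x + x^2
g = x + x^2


Expand and collect like terms; reduce coefficients mod 2:
x^0: 1·0 = 0 ≡ 0 (mod 2)
x^1: 1·1 + 1·0 = 1 ≡ 1 (mod 2)
x^2: 1·1 + 1·1 + 1·0 = 2 ≡ 0 (mod 2)
x^3: 1·1 + 1·1 = 2 ≡ 0 (mod 2)
x^4: 1·1 = 1 ≡ 1 (mod 2)
Result: x + x^4

f · g = x + x^4


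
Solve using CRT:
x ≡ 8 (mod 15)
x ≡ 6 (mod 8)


m₁ = 15, m₂ = 8, gcd = 1, so CRT applies. M = m₁·m₂ = 120
Let M₁ = M/m₁ = 8, M₂ = M/m₂ = 15
Find y₁ ≡ M₁⁻¹ (mod m₁): 8⁻¹ ≡ 2 (mod 15)
Find y₂ ≡ M₂⁻¹ (mod m₂): 15⁻¹ ≡ 7 (mod 8)
x = a₁·M₁·y₁ + a₂·M₂·y₂ = 8·8·2 + 6·15·7 = 758
Reduce mod 120: x ≡ 38
Check: 38 mod 15 = 8 ✓, 38 mod 8 = 6 ✓

x ≡ 38 (mod 120)


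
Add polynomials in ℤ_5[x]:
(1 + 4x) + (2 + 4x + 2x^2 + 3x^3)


Add coefficients mod 5:
x^0: 1 + 2 = 3 (mod 5)
x^1: 4 + 4 = 3 (mod 5)
x^2: 0 + 2 = 2 (mod 5)
x^3: 0 + 3 = 3 (mod 5)
Result: 3 + 3x + 2x^2 + 3x^3

f + g = 3 + 3x + 2x^2 + 3x^3


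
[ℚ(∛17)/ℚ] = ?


∛17 has minimal polynomial x³ - 17 (irreducible over ℚ since 17 is not a perfect cube)

[ℚ(∛17)/ℚ] = 3


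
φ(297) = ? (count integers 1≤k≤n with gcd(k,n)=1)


Factor n: 297 = 3^3 × 11
φ(n) = n · ∏(1 - 1/p) over distinct primes p | n
φ(297) = 297 · (1 - 1/3) · (1 - 1/11) = 180

φ(297) = 180


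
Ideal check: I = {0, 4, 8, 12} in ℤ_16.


Check ideal conditions for I = {0, 4, 8, 12} in ℤ_16:
(1) I is an additive subgroup? Yes
(2) For r ∈ ℤ_16 and a ∈ I: r·a ∈ I? Yes

Yes, I is an ideal of ℤ_16


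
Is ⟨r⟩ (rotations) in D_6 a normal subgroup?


H = ⟨r⟩ (rotations) in D_6
The rotation subgroup ⟨r⟩ has index 2 in D_6, so it is normal

Yes, normal subgroup


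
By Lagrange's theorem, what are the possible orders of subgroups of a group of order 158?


Lagrange's theorem: |H| divides |G|
|G| = 158
Divisors of 158: 1, 2, 79, 158

Possible subgroup orders: {1, 2, 79, 158}


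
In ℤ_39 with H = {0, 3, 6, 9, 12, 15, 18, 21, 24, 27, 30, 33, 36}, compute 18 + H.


18 + H = {18 + h (mod 39) : h ∈ H}
18+0=18, 18+3=21, 18+6=24, 18+9=27, 18+12=30, 18+15=33, 18+18=36, 18+21=0, 18+24=3, 18+27=6, 18+30=9, 18+33=12, 18+36=15
18 + H = {0, 3, 6, 9, 12, 15, 18, 21, 24, 27, 30, 33, 36} = 0 + H

18 + H = {0, 3, 6, 9, 12, 15, 18, 21, 24, 27, 30, 33, 36}


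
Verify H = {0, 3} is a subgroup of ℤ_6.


Subgroup test for H = {0, 3} in (ℤ_6, +):
(1) 0 ∈ H? Yes
(2) Closure: for all a,b ∈ H, (a+b) mod 6 ∈ H? Yes
(3) Inverses: for all a ∈ H, -a mod 6 ∈ H? Yes

Yes, H is a subgroup of ℤ_6


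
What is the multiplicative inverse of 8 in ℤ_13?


Use the extended Euclidean algorithm to write 1 = 8·s + 13·t; then s mod 13 is the inverse.
Euclidean algorithm:
  8 = 0·13 + 8
  13 = 1·8 + 5
  8 = 1·5 + 3
  5 = 1·3 + 2
  3 = 1·2 + 1
  2 = 2·1 + 0
gcd(8,13) = 1
Back-substitution gives: 8·(5) + 13·(-3) = 1
So 8⁻¹ ≡ 5 ≡ 5 (mod 13)
Check: 8 × 5 = 40 ≡ 1 (mod 13) ✓

8⁻¹ ≡ 5 (mod 13)


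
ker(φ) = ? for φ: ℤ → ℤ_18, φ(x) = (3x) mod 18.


Kernel = preimage of identity
ker(φ) = {x ∈ ℤ : 3x ≡ 0 (mod 18)}. gcd(3,18) = 3, so 3x ≡ 0 (mod 18) ⟺ x ≡ 0 (mod 18/3 = 6). Hence ker(φ) = 6ℤ

ker(φ) = 6ℤ


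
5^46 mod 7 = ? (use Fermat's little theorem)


Fermat's little theorem: if p is prime and gcd(a,p)=1, then a^(p-1) ≡ 1 (mod p)
p = 7 is prime, gcd(5,7) = 1
Reduce exponent: 46 mod 6 = 4
So 5^46 ≡ 5^4 (mod 7)
5^4 mod 7 = 2

5^46 ≡ 2 (mod 7)


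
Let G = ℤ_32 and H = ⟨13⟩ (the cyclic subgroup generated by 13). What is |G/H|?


|⟨13⟩| = n / gcd(13, 32) = 32 / 1 = 32
H is normal (ℤ_32 is abelian).
|G/H| = |G| / |H| = 32 / 32 = 1

|G/H| = 1


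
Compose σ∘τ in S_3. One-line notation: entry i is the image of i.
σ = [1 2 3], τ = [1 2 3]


σ∘τ: apply τ first, then σ
1 →τ 1 →σ 1
2 →τ 2 →σ 2
3 →τ 3 →σ 3

σ∘τ = [1 2 3]


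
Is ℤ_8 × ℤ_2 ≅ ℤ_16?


Comparing ℤ_8 × ℤ_2 and ℤ_16:
gcd(8,2) = 2 ≠ 1. Max element order in ℤ_8×ℤ_2 is lcm(8,2) = 8 < 16, so it has no element of order 16

No, ℤ_8 × ℤ_2 ≇ ℤ_16


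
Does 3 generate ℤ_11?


g generates ℤ_n iff gcd(g, n) = 1
gcd(3, 11) = 1
Since gcd = 1, 3 is a generator.

Yes, 3 generates ℤ_11


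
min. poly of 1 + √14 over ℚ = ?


Let α = 1 + √14. Then α - 1 = √14, so (α - 1)² = 14, giving α² - 2α - 13 = 0. Degree 2 and α ∉ ℚ, so this is the minimal polynomial.

Minimal polynomial: x² - 2x - 13


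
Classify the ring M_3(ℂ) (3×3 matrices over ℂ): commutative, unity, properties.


Matrix multiplication is non-commutative for n ≥ 2; the identity matrix I is the unity; singular matrices give zero divisors, so not an integral domain
Commutative: No
Integral domain: No
Has unity: Yes

M_3(ℂ) (3×3 matrices over ℂ): Commutative=No, Unity=Yes


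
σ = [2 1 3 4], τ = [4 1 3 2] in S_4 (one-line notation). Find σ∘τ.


σ∘τ: apply τ first, then σ
1 →τ 4 →σ 4
2 →τ 1 →σ 2
3 →τ 3 →σ 3
4 →τ 2 →σ 1

σ∘τ = [4 2 3 1]


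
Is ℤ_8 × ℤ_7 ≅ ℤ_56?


Comparing ℤ_8 × ℤ_7 and ℤ_56:
gcd(8,7) = 1, so ℤ_8 × ℤ_7 ≅ ℤ_56 (CRT)

Yes, ℤ_8 × ℤ_7 ≅ ℤ_56


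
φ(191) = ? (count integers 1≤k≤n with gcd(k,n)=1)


Factor n: 191 = 191
φ(n) = n · ∏(1 - 1/p) over distinct primes p | n
φ(191) = 191 · (1 - 1/191) = 190

φ(191) = 190


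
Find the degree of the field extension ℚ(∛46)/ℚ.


∛46 has minimal polynomial x³ - 46 (irreducible over ℚ since 46 is not a perfect cube)

[ℚ(∛46)/ℚ] = 3


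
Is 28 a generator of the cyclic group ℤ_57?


g generates ℤ_n iff gcd(g, n) = 1
gcd(28, 57) = 1
Since gcd = 1, 28 is a generator.

Yes, 28 generates ℤ_57


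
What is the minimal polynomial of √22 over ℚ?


√22 satisfies x² - 22 = 0, irreducible over ℚ since 22 is squarefree

Minimal polynomial: x² - 22


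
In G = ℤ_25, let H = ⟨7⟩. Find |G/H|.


|⟨7⟩| = n / gcd(7, 25) = 25 / 1 = 25
H is normal (ℤ_25 is abelian).
|G/H| = |G| / |H| = 25 / 25 = 1

|G/H| = 1


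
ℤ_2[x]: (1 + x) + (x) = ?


Add coefficients mod 2:
x^0: 1 + 0 = 1 (mod 2)
x^1: 1 + 1 = 0 (mod 2)
Result: 1

f + g = 1


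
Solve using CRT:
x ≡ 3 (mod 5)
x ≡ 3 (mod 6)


m₁ = 5, m₂ = 6, gcd = 1, so CRT applies. M = m₁·m₂ = 30
Let M₁ = M/m₁ = 6, M₂ = M/m₂ = 5
Find y₁ ≡ M₁⁻¹ (mod m₁): 6⁻¹ ≡ 1 (mod 5)
Find y₂ ≡ M₂⁻¹ (mod m₂): 5⁻¹ ≡ 5 (mod 6)
x = a₁·M₁·y₁ + a₂·M₂·y₂ = 3·6·1 + 3·5·5 = 93
Reduce mod 30: x ≡ 3
Check: 3 mod 5 = 3 ✓, 3 mod 6 = 3 ✓

x ≡ 3 (mod 30)


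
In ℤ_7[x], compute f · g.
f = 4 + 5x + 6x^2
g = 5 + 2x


Expand and collect like terms; reduce coefficients mod 7:
x^0: 4·5 = 20 ≡ 6 (mod 7)
x^1: 4·2 + 5·5 = 33 ≡ 5 (mod 7)
x^2: 5·2 + 6·5 = 40 ≡ 5 (mod 7)
x^3: 6·2 = 12 ≡ 5 (mod 7)
Result: 6 + 5x + 5x^2 + 5x^3

f · g = 6 + 5x + 5x^2 + 5x^3


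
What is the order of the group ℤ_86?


ℤ_n has n elements.

|ℤ_86| = 86


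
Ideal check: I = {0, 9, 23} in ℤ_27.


Check ideal conditions for I = {0, 9, 23} in ℤ_27:
(1) I is an additive subgroup? No
(2) For r ∈ ℤ_27 and a ∈ I: r·a ∈ I? No  [counterexample: r=2, a=9, r·a mod 27 = 18 ∉ I]

No, I is not an ideal of ℤ_27


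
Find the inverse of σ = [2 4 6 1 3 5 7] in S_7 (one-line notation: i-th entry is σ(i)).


To find σ⁻¹, swap domain and range:
σ(1) = 2 → σ⁻¹(2) = 1
σ(2) = 4 → σ⁻¹(4) = 2
σ(3) = 6 → σ⁻¹(6) = 3
σ(4) = 1 → σ⁻¹(1) = 4
σ(5) = 3 → σ⁻¹(3) = 5
σ(6) = 5 → σ⁻¹(5) = 6
σ(7) = 7 → σ⁻¹(7) = 7

σ⁻¹ = [4 1 5 2 6 3 7]


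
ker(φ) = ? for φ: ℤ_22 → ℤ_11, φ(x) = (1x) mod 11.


Kernel = preimage of identity
ker(φ) = {x ∈ ℤ_22 : 1x ≡ 0 (mod 11)}. Since 11 | 22, φ is well-defined. The kernel is the cyclic subgroup ⟨11⟩ of ℤ_22 (order 2), i.e. {0, 11}

ker(φ) = {0, 11}


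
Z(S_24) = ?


Z(G) = {g ∈ G | gx = xg for all x ∈ G}
S_n is non-abelian for n ≥ 3; Z(S_24) is trivial

Z(S_24) = {e}


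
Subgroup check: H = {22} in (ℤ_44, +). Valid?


Subgroup test for H = {22} in (ℤ_44, +):
(1) 0 ∈ H? No
(2) Closure: for all a,b ∈ H, (a+b) mod 44 ∈ H? No  [counterexample: 22 + 22 = 0 ∉ H]
(3) Inverses: for all a ∈ H, -a mod 44 ∈ H? Yes

No, H is not a subgroup of ℤ_44


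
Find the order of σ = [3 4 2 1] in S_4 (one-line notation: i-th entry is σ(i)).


Cycle decomposition: (1 3 2 4)
Cycle lengths: 4
Order = lcm(4) = 4

ord(σ) = 4


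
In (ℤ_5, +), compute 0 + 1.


Operation: addition mod 5
0 + 1 = (a + b) mod 5 with a = 0, b = 1

0 + 1 = 1


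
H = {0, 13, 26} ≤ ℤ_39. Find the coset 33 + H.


33 + H = {33 + h (mod 39) : h ∈ H}
33+0=33, 33+13=7, 33+26=20
33 + H = {7, 20, 33} = 7 + H

33 + H = {7, 20, 33}


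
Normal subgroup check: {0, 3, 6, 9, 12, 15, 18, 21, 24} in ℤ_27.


H = {0, 3, 6, 9, 12, 15, 18, 21, 24} in ℤ_27
ℤ_27 is abelian; every subgroup of an abelian group is normal

Yes, normal subgroup


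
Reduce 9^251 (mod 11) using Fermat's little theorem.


Fermat's little theorem: if p is prime and gcd(a,p)=1, then a^(p-1) ≡ 1 (mod p)
p = 11 is prime, gcd(9,11) = 1
Reduce exponent: 251 mod 10 = 1
So 9^251 ≡ 9^1 (mod 11)
9^1 mod 11 = 9

9^251 ≡ 9 (mod 11)


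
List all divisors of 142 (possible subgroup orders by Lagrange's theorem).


Lagrange's theorem: |H| divides |G|
|G| = 142
Divisors of 142: 1, 2, 71, 142

Possible subgroup orders: {1, 2, 71, 142}


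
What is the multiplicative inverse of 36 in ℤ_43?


Use the extended Euclidean algorithm to write 1 = 36·s + 43·t; then s mod 43 is the inverse.
Euclidean algorithm:
  36 = 0·43 + 36
  43 = 1·36 + 7
  36 = 5·7 + 1
  7 = 7·1 + 0
gcd(36,43) = 1
Back-substitution gives: 36·(6) + 43·(-5) = 1
So 36⁻¹ ≡ 6 ≡ 6 (mod 43)
Check: 36 × 6 = 216 ≡ 1 (mod 43) ✓

36⁻¹ ≡ 6 (mod 43)


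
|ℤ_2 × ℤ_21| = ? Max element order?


|ℤ_2 × ℤ_21| = 2 × 21 = 42
Max element order = lcm(2,21) = 42
Cyclic? Yes (gcd=1)

|ℤ_2×ℤ_21| = 42, max element order = 42


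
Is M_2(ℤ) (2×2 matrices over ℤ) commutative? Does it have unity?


Matrix multiplication is non-commutative for n ≥ 2; the identity matrix I is the unity; singular matrices give zero divisors, so not an integral domain
Commutative: No
Integral domain: No
Has unity: Yes

M_2(ℤ) (2×2 matrices over ℤ): Commutative=No, Unity=Yes


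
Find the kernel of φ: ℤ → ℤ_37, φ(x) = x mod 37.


Kernel = preimage of identity
ker(φ) = {x ∈ ℤ : x ≡ 0 (mod 37)} = 37ℤ = {0, ±37, ±74, ...}

ker(φ) = 37ℤ


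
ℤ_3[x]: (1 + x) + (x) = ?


Add coefficients mod 3:
x^0: 1 + 0 = 1 (mod 3)
x^1: 1 + 1 = 2 (mod 3)
Result: 1 + 2x

f + g = 1 + 2x


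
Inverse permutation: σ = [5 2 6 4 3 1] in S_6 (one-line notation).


To find σ⁻¹, swap domain and range:
σ(1) = 5 → σ⁻¹(5) = 1
σ(2) = 2 → σ⁻¹(2) = 2
σ(3) = 6 → σ⁻¹(6) = 3
σ(4) = 4 → σ⁻¹(4) = 4
σ(5) = 3 → σ⁻¹(3) = 5
σ(6) = 1 → σ⁻¹(1) = 6

σ⁻¹ = [6 2 5 4 1 3]


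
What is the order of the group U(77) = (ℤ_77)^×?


U(n) is the group of units mod n; |U(n)| = φ(n)
|U(77)| = φ(77) = 60

|U(77) = (ℤ_77)^×| = 60


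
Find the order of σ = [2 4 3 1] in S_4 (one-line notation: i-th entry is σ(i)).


Cycle decomposition: (1 2 4)
Cycle lengths: 3
Order = lcm(3) = 3

ord(σ) = 3


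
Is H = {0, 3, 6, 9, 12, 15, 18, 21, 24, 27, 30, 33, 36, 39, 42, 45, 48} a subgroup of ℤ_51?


Subgroup test for H = {0, 3, 6, 9, 12, 15, 18, 21, 24, 27, 30, 33, 36, 39, 42, 45, 48} in (ℤ_51, +):
(1) 0 ∈ H? Yes
(2) Closure: for all a,b ∈ H, (a+b) mod 51 ∈ H? Yes
(3) Inverses: for all a ∈ H, -a mod 51 ∈ H? Yes

Yes, H is a subgroup of ℤ_51


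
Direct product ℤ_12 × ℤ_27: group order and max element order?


|ℤ_12 × ℤ_27| = 12 × 27 = 324
Max element order = lcm(12,27) = 108
Cyclic? No (gcd=3)

|ℤ_12×ℤ_27| = 324, max element order = 108


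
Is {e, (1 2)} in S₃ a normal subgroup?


H = {e, (1 2)} in S₃
(1 3)(1 2)(1 3)⁻¹ = (2 3) ∉ {e, (1 2)}, so it is not normal

No, not a normal subgroup


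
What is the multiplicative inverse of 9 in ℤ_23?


Use the extended Euclidean algorithm to write 1 = 9·s + 23·t; then s mod 23 is the inverse.
Euclidean algorithm:
  9 = 0·23 + 9
  23 = 2·9 + 5
  9 = 1·5 + 4
  5 = 1·4 + 1
  4 = 4·1 + 0
gcd(9,23) = 1
Back-substitution gives: 9·(-5) + 23·(2) = 1
So 9⁻¹ ≡ -5 ≡ 18 (mod 23)
Check: 9 × 18 = 162 ≡ 1 (mod 23) ✓

9⁻¹ ≡ 18 (mod 23)


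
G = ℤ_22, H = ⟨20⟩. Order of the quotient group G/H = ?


|⟨20⟩| = n / gcd(20, 22) = 22 / 2 = 11
H is normal (ℤ_22 is abelian).
|G/H| = |G| / |H| = 22 / 11 = 2

|G/H| = 2


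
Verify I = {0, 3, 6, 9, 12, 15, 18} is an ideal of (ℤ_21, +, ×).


Check ideal conditions for I = {0, 3, 6, 9, 12, 15, 18} in ℤ_21:
(1) I is an additive subgroup? Yes
(2) For r ∈ ℤ_21 and a ∈ I: r·a ∈ I? Yes

Yes, I is an ideal of ℤ_21


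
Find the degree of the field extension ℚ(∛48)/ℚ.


∛48 has minimal polynomial x³ - 48 (irreducible over ℚ since 48 is not a perfect cube)

[ℚ(∛48)/ℚ] = 3


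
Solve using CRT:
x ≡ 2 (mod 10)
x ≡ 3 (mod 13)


m₁ = 10, m₂ = 13, gcd = 1, so CRT applies. M = m₁·m₂ = 130
Let M₁ = M/m₁ = 13, M₂ = M/m₂ = 10
Find y₁ ≡ M₁⁻¹ (mod m₁): 13⁻¹ ≡ 7 (mod 10)
Find y₂ ≡ M₂⁻¹ (mod m₂): 10⁻¹ ≡ 4 (mod 13)
x = a₁·M₁·y₁ + a₂·M₂·y₂ = 2·13·7 + 3·10·4 = 302
Reduce mod 130: x ≡ 42
Check: 42 mod 10 = 2 ✓, 42 mod 13 = 3 ✓

x ≡ 42 (mod 130)


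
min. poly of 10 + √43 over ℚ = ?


Let α = 10 + √43. Then α - 10 = √43, so (α - 10)² = 43, giving α² - 20α + 57 = 0. Degree 2 and α ∉ ℚ, so this is the minimal polynomial.

Minimal polynomial: x² - 20x + 57


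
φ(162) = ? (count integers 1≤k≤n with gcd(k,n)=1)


Factor n: 162 = 2 × 3^4
φ(n) = n · ∏(1 - 1/p) over distinct primes p | n
φ(162) = 162 · (1 - 1/2) · (1 - 1/3) = 54

φ(162) = 54


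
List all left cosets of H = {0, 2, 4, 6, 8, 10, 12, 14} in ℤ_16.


H = {0, 2, 4, 6, 8, 10, 12, 14}, |H| = 8
Number of cosets = |G|/|H| = 16/8 = 2
0 + H = {0, 2, 4, 6, 8, 10, 12, 14}
1 + H = {1, 3, 5, 7, 9, 11, 13, 15}

Cosets: 0+H={0,2,4,6,8,10,12,14}; 1+H={1,3,5,7,9,11,13,15}


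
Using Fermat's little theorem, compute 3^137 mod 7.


Fermat's little theorem: if p is prime and gcd(a,p)=1, then a^(p-1) ≡ 1 (mod p)
p = 7 is prime, gcd(3,7) = 1
Reduce exponent: 137 mod 6 = 5
So 3^137 ≡ 3^5 (mod 7)
3^5 mod 7 = 5

3^137 ≡ 5 (mod 7)


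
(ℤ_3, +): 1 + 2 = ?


Operation: addition mod 3
1 + 2 = (a + b) mod 3 with a = 1, b = 2

1 + 2 = 0


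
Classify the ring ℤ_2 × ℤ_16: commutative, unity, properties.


Direct product ring; commutative with unity (1,1); but (1,0)·(0,1) = (0,0) gives zero divisors, so not an integral domain
Commutative: Yes
Integral domain: No
Has unity: Yes

ℤ_2 × ℤ_16: Commutative=Yes, Unity=Yes


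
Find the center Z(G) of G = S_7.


Z(G) = {g ∈ G | gx = xg for all x ∈ G}
S_n is non-abelian for n ≥ 3; Z(S_7) is trivial

Z(S_7) = {e}


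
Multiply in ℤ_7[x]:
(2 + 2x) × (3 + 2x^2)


Expand and collect like terms; reduce coefficients mod 7:
x^0: 2·3 = 6 ≡ 6 (mod 7)
x^1: 2·0 + 2·3 = 6 ≡ 6 (mod 7)
x^2: 2·2 + 2·0 = 4 ≡ 4 (mod 7)
x^3: 2·2 = 4 ≡ 4 (mod 7)
Result: 6 + 6x + 4x^2 + 4x^3

f · g = 6 + 6x + 4x^2 + 4x^3


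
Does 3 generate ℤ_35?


g generates ℤ_n iff gcd(g, n) = 1
gcd(3, 35) = 1
Since gcd = 1, 3 is a generator.

Yes, 3 generates ℤ_35


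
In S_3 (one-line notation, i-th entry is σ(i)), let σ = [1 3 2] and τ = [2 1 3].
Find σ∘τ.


σ∘τ: apply τ first, then σ
1 →τ 2 →σ 3
2 →τ 1 →σ 1
3 →τ 3 →σ 2

σ∘τ = [3 1 2]


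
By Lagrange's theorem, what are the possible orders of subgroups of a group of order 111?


Lagrange's theorem: |H| divides |G|
|G| = 111
Divisors of 111: 1, 3, 37, 111

Possible subgroup orders: {1, 3, 37, 111}


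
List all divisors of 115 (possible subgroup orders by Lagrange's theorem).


Lagrange's theorem: |H| divides |G|
|G| = 115
Divisors of 115: 1, 5, 23, 115

Possible subgroup orders: {1, 5, 23, 115}


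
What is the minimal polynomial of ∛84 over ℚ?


∛84 satisfies x³ - 84 = 0, irreducible over ℚ (no rational root; 84 is not a perfect cube)

Minimal polynomial: x³ - 84


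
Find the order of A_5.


|A_n| = n!/2 (even permutations)
|A_5| = 5!/2 = 120/2 = 60

|A_5| = 60


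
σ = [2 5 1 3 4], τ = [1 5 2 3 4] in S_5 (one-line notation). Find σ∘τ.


σ∘τ: apply τ first, then σ
1 →τ 1 →σ 2
2 →τ 5 →σ 4
3 →τ 2 →σ 5
4 →τ 3 →σ 1
5 →τ 4 →σ 3

σ∘τ = [2 4 5 1 3]


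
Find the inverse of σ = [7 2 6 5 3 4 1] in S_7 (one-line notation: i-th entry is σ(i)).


To find σ⁻¹, swap domain and range:
σ(1) = 7 → σ⁻¹(7) = 1
σ(2) = 2 → σ⁻¹(2) = 2
σ(3) = 6 → σ⁻¹(6) = 3
σ(4) = 5 → σ⁻¹(5) = 4
σ(5) = 3 → σ⁻¹(3) = 5
σ(6) = 4 → σ⁻¹(4) = 6
σ(7) = 1 → σ⁻¹(1) = 7

σ⁻¹ = [7 2 5 6 4 3 1]


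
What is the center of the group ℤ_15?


Z(G) = {g ∈ G | gx = xg for all x ∈ G}
ℤ_15 is abelian, so Z(G) = G

Z(ℤ_15) = ℤ_15


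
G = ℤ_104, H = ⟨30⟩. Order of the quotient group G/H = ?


|⟨30⟩| = n / gcd(30, 104) = 104 / 2 = 52
H is normal (ℤ_104 is abelian).
|G/H| = |G| / |H| = 104 / 52 = 2

|G/H| = 2


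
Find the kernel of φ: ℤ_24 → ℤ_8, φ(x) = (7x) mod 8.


Kernel = preimage of identity
ker(φ) = {x ∈ ℤ_24 : 7x ≡ 0 (mod 8)}. Since 8 | 24, φ is well-defined. The kernel is the cyclic subgroup ⟨8⟩ of ℤ_24 (order 3), i.e. {0, 8, 16}

ker(φ) = {0, 8, 16}


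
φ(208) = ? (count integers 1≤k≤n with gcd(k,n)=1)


Factor n: 208 = 2^4 × 13
φ(n) = n · ∏(1 - 1/p) over distinct primes p | n
φ(208) = 208 · (1 - 1/2) · (1 - 1/13) = 96

φ(208) = 96


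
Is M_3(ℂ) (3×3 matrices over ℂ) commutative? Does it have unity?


Matrix multiplication is non-commutative for n ≥ 2; the identity matrix I is the unity; singular matrices give zero divisors, so not an integral domain
Commutative: No
Integral domain: No
Has unity: Yes

M_3(ℂ) (3×3 matrices over ℂ): Commutative=No, Unity=Yes


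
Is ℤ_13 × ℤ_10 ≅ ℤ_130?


Comparing ℤ_13 × ℤ_10 and ℤ_130:
gcd(13,10) = 1, so ℤ_13 × ℤ_10 ≅ ℤ_130 (CRT)

Yes, ℤ_13 × ℤ_10 ≅ ℤ_130


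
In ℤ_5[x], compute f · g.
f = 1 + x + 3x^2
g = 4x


Expand and collect like terms; reduce coefficients mod 5:
x^0: 1·0 = 0 ≡ 0 (mod 5)
x^1: 1·4 + 1·0 = 4 ≡ 4 (mod 5)
x^2: 1·4 + 3·0 = 4 ≡ 4 (mod 5)
x^3: 3·4 = 12 ≡ 2 (mod 5)
Result: 4x + 4x^2 + 2x^3

f · g = 4x + 4x^2 + 2x^3


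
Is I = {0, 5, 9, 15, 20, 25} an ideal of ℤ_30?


Check ideal conditions for I = {0, 5, 9, 15, 20, 25} in ℤ_30:
(1) I is an additive subgroup? No
(2) For r ∈ ℤ_30 and a ∈ I: r·a ∈ I? No  [counterexample: r=2, a=5, r·a mod 30 = 10 ∉ I]

No, I is not an ideal of ℤ_30


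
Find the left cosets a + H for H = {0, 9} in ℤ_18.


H = {0, 9}, |H| = 2
Number of cosets = |G|/|H| = 18/2 = 9
0 + H = {0, 9}
1 + H = {1, 10}
2 + H = {2, 11}
3 + H = {3, 12}
4 + H = {4, 13}
5 + H = {5, 14}
6 + H = {6, 15}
7 + H = {7, 16}
8 + H = {8, 17}

Cosets: 0+H={0,9}; 1+H={1,10}; 2+H={2,11}; 3+H={3,12}; 4+H={4,13}; 5+H={5,14}; 6+H={6,15}; 7+H={7,16}; 8+H={8,17}


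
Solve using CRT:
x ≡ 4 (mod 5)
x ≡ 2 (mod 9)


m₁ = 5, m₂ = 9, gcd = 1, so CRT applies. M = m₁·m₂ = 45
Let M₁ = M/m₁ = 9, M₂ = M/m₂ = 5
Find y₁ ≡ M₁⁻¹ (mod m₁): 9⁻¹ ≡ 4 (mod 5)
Find y₂ ≡ M₂⁻¹ (mod m₂): 5⁻¹ ≡ 2 (mod 9)
x = a₁·M₁·y₁ + a₂·M₂·y₂ = 4·9·4 + 2·5·2 = 164
Reduce mod 45: x ≡ 29
Check: 29 mod 5 = 4 ✓, 29 mod 9 = 2 ✓

x ≡ 29 (mod 45)


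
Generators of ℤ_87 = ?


g generates ℤ_n iff gcd(g,n) = 1
Prime factors of 87: 3, 29
Generators are g ∈ {1,...,86} not divisible by any of these primes.
Generators: {1, 2, 4, 5, 7, 8, 10, 11, 13, 14, 16, 17, 19, 20, 22, 23, 25, 26, 28, 31, 32, 34, 35, 37, 38, 40, 41, 43, 44, 46, 47, 49, 50, 52, 53, 55, 56, 59, 61, 62, 64, 65, 67, 68, 70, 71, 73, 74, 76, 77, 79, 80, 82, 83, 85, 86}
Number of generators = φ(87) = 56

Generators of ℤ_87 = {1, 2, 4, 5, 7, 8, 10, 11, 13, 14, 16, 17, 19, 20, 22, 23, 25, 26, 28, 31, 32, 34, 35, 37, 38, 40, 41, 43, 44, 46, 47, 49, 50, 52, 53, 55, 56, 59, 61, 62, 64, 65, 67, 68, 70, 71, 73, 74, 76, 77, 79, 80, 82, 83, 85, 86}


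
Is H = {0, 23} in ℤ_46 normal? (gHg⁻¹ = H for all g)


H = {0, 23} in ℤ_46
ℤ_46 is abelian; every subgroup of an abelian group is normal

Yes, normal subgroup


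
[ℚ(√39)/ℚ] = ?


√39 has minimal polynomial x² - 39 (irreducible over ℚ since 39 is squarefree)

[ℚ(√39)/ℚ] = 2


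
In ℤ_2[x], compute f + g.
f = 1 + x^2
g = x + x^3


Add coefficients mod 2:
x^0: 1 + 0 = 1 (mod 2)
x^1: 0 + 1 = 1 (mod 2)
x^2: 1 + 0 = 1 (mod 2)
x^3: 0 + 1 = 1 (mod 2)
Result: 1 + x + x^2 + x^3

f + g = 1 + x + x^2 + x^3


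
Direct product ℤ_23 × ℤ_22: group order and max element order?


|ℤ_23 × ℤ_22| = 23 × 22 = 506
Max element order = lcm(23,22) = 506
Cyclic? Yes (gcd=1)

|ℤ_23×ℤ_22| = 506, max element order = 506


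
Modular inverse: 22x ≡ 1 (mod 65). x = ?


Use the extended Euclidean algorithm to write 1 = 22·s + 65·t; then s mod 65 is the inverse.
Euclidean algorithm:
  22 = 0·65 + 22
  65 = 2·22 + 21
  22 = 1·21 + 1
  21 = 21·1 + 0
gcd(22,65) = 1
Back-substitution gives: 22·(3) + 65·(-1) = 1
So 22⁻¹ ≡ 3 ≡ 3 (mod 65)
Check: 22 × 3 = 66 ≡ 1 (mod 65) ✓

22⁻¹ ≡ 3 (mod 65)


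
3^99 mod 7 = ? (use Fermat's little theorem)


Fermat's little theorem: if p is prime and gcd(a,p)=1, then a^(p-1) ≡ 1 (mod p)
p = 7 is prime, gcd(3,7) = 1
Reduce exponent: 99 mod 6 = 3
So 3^99 ≡ 3^3 (mod 7)
3^3 mod 7 = 6

3^99 ≡ 6 (mod 7)


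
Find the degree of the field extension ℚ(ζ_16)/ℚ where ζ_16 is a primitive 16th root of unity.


[ℚ(ζ_n):ℚ] = deg Φ_n(x) = φ(n). Here φ(16) = 8

[ℚ(ζ_16)/ℚ where ζ_16 is a primitive 16th root of unity] = 8


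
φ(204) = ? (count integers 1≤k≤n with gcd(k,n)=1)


Factor n: 204 = 2^2 × 3 × 17
φ(n) = n · ∏(1 - 1/p) over distinct primes p | n
φ(204) = 204 · (1 - 1/2) · (1 - 1/3) · (1 - 1/17) = 64

φ(204) = 64


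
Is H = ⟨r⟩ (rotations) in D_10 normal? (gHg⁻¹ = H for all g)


H = ⟨r⟩ (rotations) in D_10
The rotation subgroup ⟨r⟩ has index 2 in D_10, so it is normal

Yes, normal subgroup


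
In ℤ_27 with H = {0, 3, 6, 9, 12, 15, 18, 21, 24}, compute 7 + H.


7 + H = {7 + h (mod 27) : h ∈ H}
7+0=7, 7+3=10, 7+6=13, 7+9=16, 7+12=19, 7+15=22, 7+18=25, 7+21=1, 7+24=4
7 + H = {1, 4, 7, 10, 13, 16, 19, 22, 25} = 1 + H

7 + H = {1, 4, 7, 10, 13, 16, 19, 22, 25}


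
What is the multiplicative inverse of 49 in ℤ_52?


Use the extended Euclidean algorithm to write 1 = 49·s + 52·t; then s mod 52 is the inverse.
Euclidean algorithm:
  49 = 0·52 + 49
  52 = 1·49 + 3
  49 = 16·3 + 1
  3 = 3·1 + 0
gcd(49,52) = 1
Back-substitution gives: 49·(17) + 52·(-16) = 1
So 49⁻¹ ≡ 17 ≡ 17 (mod 52)
Check: 49 × 17 = 833 ≡ 1 (mod 52) ✓

49⁻¹ ≡ 17 (mod 52)


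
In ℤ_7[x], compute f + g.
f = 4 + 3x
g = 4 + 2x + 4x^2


Add coefficients mod 7:
x^0: 4 + 4 = 1 (mod 7)
x^1: 3 + 2 = 5 (mod 7)
x^2: 0 + 4 = 4 (mod 7)
Result: 1 + 5x + 4x^2

f + g = 1 + 5x + 4x^2


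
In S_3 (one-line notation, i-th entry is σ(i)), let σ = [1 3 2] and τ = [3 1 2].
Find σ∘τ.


σ∘τ: apply τ first, then σ
1 →τ 3 →σ 2
2 →τ 1 →σ 1
3 →τ 2 →σ 3

σ∘τ = [2 1 3]


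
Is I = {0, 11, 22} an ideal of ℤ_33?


Check ideal conditions for I = {0, 11, 22} in ℤ_33:
(1) I is an additive subgroup? Yes
(2) For r ∈ ℤ_33 and a ∈ I: r·a ∈ I? Yes

Yes, I is an ideal of ℤ_33


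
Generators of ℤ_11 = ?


g generates ℤ_n iff gcd(g,n) = 1
Checking each g ∈ {1,...,10}:
gcd(1,11) = 1
gcd(2,11) = 1
gcd(3,11) = 1
gcd(4,11) = 1
gcd(5,11) = 1
gcd(6,11) = 1
gcd(7,11) = 1
gcd(8,11) = 1
gcd(9,11) = 1
gcd(10,11) = 1
Generators: {1, 2, 3, 4, 5, 6, 7, 8, 9, 10}
Number of generators = φ(11) = 10

Generators of ℤ_11 = {1, 2, 3, 4, 5, 6, 7, 8, 9, 10}


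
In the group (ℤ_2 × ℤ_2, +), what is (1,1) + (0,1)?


Operation: componentwise addition mod (2, 2)
(1,1) + (0,1) = ((a₁+b₁) mod 2, (a₂+b₂) mod 2) with a = (1,1), b = (0,1)

(1,1) + (0,1) = (1,0)


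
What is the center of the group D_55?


Z(G) = {g ∈ G | gx = xg for all x ∈ G}
For odd n, Z(D_n) = {e}: no nontrivial rotation commutes with all reflections

Z(D_55) = {e}


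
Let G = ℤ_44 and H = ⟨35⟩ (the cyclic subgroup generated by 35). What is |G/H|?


|⟨35⟩| = n / gcd(35, 44) = 44 / 1 = 44
H is normal (ℤ_44 is abelian).
|G/H| = |G| / |H| = 44 / 44 = 1

|G/H| = 1


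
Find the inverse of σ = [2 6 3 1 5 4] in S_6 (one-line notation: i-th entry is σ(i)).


To find σ⁻¹, swap domain and range:
σ(1) = 2 → σ⁻¹(2) = 1
σ(2) = 6 → σ⁻¹(6) = 2
σ(3) = 3 → σ⁻¹(3) = 3
σ(4) = 1 → σ⁻¹(1) = 4
σ(5) = 5 → σ⁻¹(5) = 5
σ(6) = 4 → σ⁻¹(4) = 6

σ⁻¹ = [4 1 3 6 5 2]


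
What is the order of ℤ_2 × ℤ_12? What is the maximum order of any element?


|ℤ_2 × ℤ_12| = 2 × 12 = 24
Max element order = lcm(2,12) = 12
Cyclic? No (gcd=2)

|ℤ_2×ℤ_12| = 24, max element order = 12


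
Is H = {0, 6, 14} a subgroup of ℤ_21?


Subgroup test for H = {0, 6, 14} in (ℤ_21, +):
(1) 0 ∈ H? Yes
(2) Closure: for all a,b ∈ H, (a+b) mod 21 ∈ H? No  [counterexample: 6 + 6 = 12 ∉ H]
(3) Inverses: for all a ∈ H, -a mod 21 ∈ H? No

No, H is not a subgroup of ℤ_21


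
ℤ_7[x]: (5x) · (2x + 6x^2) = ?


Expand and collect like terms; reduce coefficients mod 7:
x^0: 0·0 = 0 ≡ 0 (mod 7)
x^1: 0·2 + 5·0 = 0 ≡ 0 (mod 7)
x^2: 0·6 + 5·2 = 10 ≡ 3 (mod 7)
x^3: 5·6 = 30 ≡ 2 (mod 7)
Result: 3x^2 + 2x^3

f · g = 3x^2 + 2x^3


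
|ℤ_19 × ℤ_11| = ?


|A × B| = |A| · |B|
|ℤ_19 × ℤ_11| = 19 × 11 = 209

|ℤ_19 × ℤ_11| = 209


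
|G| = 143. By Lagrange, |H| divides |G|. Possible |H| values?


Lagrange's theorem: |H| divides |G|
|G| = 143
Divisors of 143: 1, 11, 13, 143

Possible subgroup orders: {1, 11, 13, 143}


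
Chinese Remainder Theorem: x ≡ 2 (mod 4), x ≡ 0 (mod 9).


m₁ = 4, m₂ = 9, gcd = 1, so CRT applies. M = m₁·m₂ = 36
Let M₁ = M/m₁ = 9, M₂ = M/m₂ = 4
Find y₁ ≡ M₁⁻¹ (mod m₁): 9⁻¹ ≡ 1 (mod 4)
Find y₂ ≡ M₂⁻¹ (mod m₂): 4⁻¹ ≡ 7 (mod 9)
x = a₁·M₁·y₁ + a₂·M₂·y₂ = 2·9·1 + 0·4·7 = 18
Reduce mod 36: x ≡ 18
Check: 18 mod 4 = 2 ✓, 18 mod 9 = 0 ✓

x ≡ 18 (mod 36)


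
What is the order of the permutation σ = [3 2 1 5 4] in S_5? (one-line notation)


Cycle decomposition: (1 3) (4 5)
Cycle lengths: 2, 2
Order = lcm(2, 2) = 2

ord(σ) = 2


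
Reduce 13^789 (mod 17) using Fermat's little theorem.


Fermat's little theorem: if p is prime and gcd(a,p)=1, then a^(p-1) ≡ 1 (mod p)
p = 17 is prime, gcd(13,17) = 1
Reduce exponent: 789 mod 16 = 5
So 13^789 ≡ 13^5 (mod 17)
13^5 mod 17 = 13

13^789 ≡ 13 (mod 17)


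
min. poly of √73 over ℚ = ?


√73 satisfies x² - 73 = 0, irreducible over ℚ since 73 is squarefree

Minimal polynomial: x² - 73


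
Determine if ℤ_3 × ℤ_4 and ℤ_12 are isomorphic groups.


Comparing ℤ_3 × ℤ_4 and ℤ_12:
gcd(3,4) = 1, so ℤ_3 × ℤ_4 ≅ ℤ_12 (CRT)

Yes, ℤ_3 × ℤ_4 ≅ ℤ_12


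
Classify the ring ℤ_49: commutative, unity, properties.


ℤ_49 is a commutative ring with unity 1; 49 = 7×7 is composite, so 7·7 ≡ 0 gives zero divisors (not an integral domain)
Commutative: Yes
Integral domain: No
Has unity: Yes

ℤ_49: Commutative=Yes, Unity=Yes


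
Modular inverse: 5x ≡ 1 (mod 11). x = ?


Use the extended Euclidean algorithm to write 1 = 5·s + 11·t; then s mod 11 is the inverse.
Euclidean algorithm:
  5 = 0·11 + 5
  11 = 2·5 + 1
  5 = 5·1 + 0
gcd(5,11) = 1
Back-substitution gives: 5·(-2) + 11·(1) = 1
So 5⁻¹ ≡ -2 ≡ 9 (mod 11)
Check: 5 × 9 = 45 ≡ 1 (mod 11) ✓

5⁻¹ ≡ 9 (mod 11)


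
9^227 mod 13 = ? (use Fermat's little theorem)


Fermat's little theorem: if p is prime and gcd(a,p)=1, then a^(p-1) ≡ 1 (mod p)
p = 13 is prime, gcd(9,13) = 1
Reduce exponent: 227 mod 12 = 11
So 9^227 ≡ 9^11 (mod 13)
9^11 mod 13 = 3

9^227 ≡ 3 (mod 13)


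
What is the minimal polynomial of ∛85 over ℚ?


∛85 satisfies x³ - 85 = 0, irreducible over ℚ (no rational root; 85 is not a perfect cube)

Minimal polynomial: x³ - 85


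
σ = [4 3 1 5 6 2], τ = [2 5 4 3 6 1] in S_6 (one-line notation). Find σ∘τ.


σ∘τ: apply τ first, then σ
1 →τ 2 →σ 3
2 →τ 5 →σ 6
3 →τ 4 →σ 5
4 →τ 3 →σ 1
5 →τ 6 →σ 2
6 →τ 1 →σ 4

σ∘τ = [3 6 5 1 2 4]


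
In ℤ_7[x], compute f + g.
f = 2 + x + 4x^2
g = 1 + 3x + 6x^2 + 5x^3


Add coefficients mod 7:
x^0: 2 + 1 = 3 (mod 7)
x^1: 1 + 3 = 4 (mod 7)
x^2: 4 + 6 = 3 (mod 7)
x^3: 0 + 5 = 5 (mod 7)
Result: 3 + 4x + 3x^2 + 5x^3

f + g = 3 + 4x + 3x^2 + 5x^3


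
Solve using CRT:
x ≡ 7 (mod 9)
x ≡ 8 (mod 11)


m₁ = 9, m₂ = 11, gcd = 1, so CRT applies. M = m₁·m₂ = 99
Let M₁ = M/m₁ = 11, M₂ = M/m₂ = 9
Find y₁ ≡ M₁⁻¹ (mod m₁): 11⁻¹ ≡ 5 (mod 9)
Find y₂ ≡ M₂⁻¹ (mod m₂): 9⁻¹ ≡ 5 (mod 11)
x = a₁·M₁·y₁ + a₂·M₂·y₂ = 7·11·5 + 8·9·5 = 745
Reduce mod 99: x ≡ 52
Check: 52 mod 9 = 7 ✓, 52 mod 11 = 8 ✓

x ≡ 52 (mod 99)


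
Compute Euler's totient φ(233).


Factor n: 233 = 233
φ(n) = n · ∏(1 - 1/p) over distinct primes p | n
φ(233) = 233 · (1 - 1/233) = 232

φ(233) = 232


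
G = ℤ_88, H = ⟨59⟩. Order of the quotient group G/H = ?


|⟨59⟩| = n / gcd(59, 88) = 88 / 1 = 88
H is normal (ℤ_88 is abelian).
|G/H| = |G| / |H| = 88 / 88 = 1

|G/H| = 1


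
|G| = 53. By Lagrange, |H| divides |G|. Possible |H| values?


Lagrange's theorem: |H| divides |G|
|G| = 53
Divisors of 53: 1, 53

Possible subgroup orders: {1, 53}


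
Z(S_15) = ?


Z(G) = {g ∈ G | gx = xg for all x ∈ G}
S_n is non-abelian for n ≥ 3; Z(S_15) is trivial

Z(S_15) = {e}


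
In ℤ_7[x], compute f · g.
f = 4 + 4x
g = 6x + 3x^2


Expand and collect like terms; reduce coefficients mod 7:
x^0: 4·0 = 0 ≡ 0 (mod 7)
x^1: 4·6 + 4·0 = 24 ≡ 3 (mod 7)
x^2: 4·3 + 4·6 = 36 ≡ 1 (mod 7)
x^3: 4·3 = 12 ≡ 5 (mod 7)
Result: 3x + x^2 + 5x^3

f · g = 3x + x^2 + 5x^3


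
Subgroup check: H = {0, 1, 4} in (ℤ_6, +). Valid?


Subgroup test for H = {0, 1, 4} in (ℤ_6, +):
(1) 0 ∈ H? Yes
(2) Closure: for all a,b ∈ H, (a+b) mod 6 ∈ H? No  [counterexample: 1 + 1 = 2 ∉ H]
(3) Inverses: for all a ∈ H, -a mod 6 ∈ H? No

No, H is not a subgroup of ℤ_6


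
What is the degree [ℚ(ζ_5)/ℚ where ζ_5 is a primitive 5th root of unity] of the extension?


[ℚ(ζ_n):ℚ] = deg Φ_n(x) = φ(n). Here φ(5) = 4

[ℚ(ζ_5)/ℚ where ζ_5 is a primitive 5th root of unity] = 4


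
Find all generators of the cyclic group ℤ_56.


g generates ℤ_n iff gcd(g,n) = 1
Prime factors of 56: 2, 7
Generators are g ∈ {1,...,55} not divisible by any of these primes.
Generators: {1, 3, 5, 9, 11, 13, 15, 17, 19, 23, 25, 27, 29, 31, 33, 37, 39, 41, 43, 45, 47, 51, 53, 55}
Number of generators = φ(56) = 24

Generators of ℤ_56 = {1, 3, 5, 9, 11, 13, 15, 17, 19, 23, 25, 27, 29, 31, 33, 37, 39, 41, 43, 45, 47, 51, 53, 55}


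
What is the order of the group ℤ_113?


ℤ_n has n elements.

|ℤ_113| = 113


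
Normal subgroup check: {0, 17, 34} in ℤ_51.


H = {0, 17, 34} in ℤ_51
ℤ_51 is abelian; every subgroup of an abelian group is normal

Yes, normal subgroup


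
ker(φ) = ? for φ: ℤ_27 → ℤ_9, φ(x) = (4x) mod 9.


Kernel = preimage of identity
ker(φ) = {x ∈ ℤ_27 : 4x ≡ 0 (mod 9)}. Since 9 | 27, φ is well-defined. The kernel is the cyclic subgroup ⟨9⟩ of ℤ_27 (order 3), i.e. {0, 9, 18}

ker(φ) = {0, 9, 18}


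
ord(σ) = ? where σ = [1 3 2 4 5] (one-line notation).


Cycle decomposition: (2 3)
Cycle lengths: 2
Order = lcm(2) = 2

ord(σ) = 2


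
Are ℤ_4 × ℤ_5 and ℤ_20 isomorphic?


Comparing ℤ_4 × ℤ_5 and ℤ_20:
gcd(4,5) = 1, so ℤ_4 × ℤ_5 ≅ ℤ_20 (CRT)

Yes, ℤ_4 × ℤ_5 ≅ ℤ_20


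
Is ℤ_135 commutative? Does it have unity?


ℤ_135 is a commutative ring with unity 1; 135 = 3×45 is composite, so 3·45 ≡ 0 gives zero divisors (not an integral domain)
Commutative: Yes
Integral domain: No
Has unity: Yes

ℤ_135: Commutative=Yes, Unity=Yes


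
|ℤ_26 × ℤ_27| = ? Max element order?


|ℤ_26 × ℤ_27| = 26 × 27 = 702
Max element order = lcm(26,27) = 702
Cyclic? Yes (gcd=1)

|ℤ_26×ℤ_27| = 702, max element order = 702


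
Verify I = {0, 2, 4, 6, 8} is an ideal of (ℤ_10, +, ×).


Check ideal conditions for I = {0, 2, 4, 6, 8} in ℤ_10:
(1) I is an additive subgroup? Yes
(2) For r ∈ ℤ_10 and a ∈ I: r·a ∈ I? Yes

Yes, I is an ideal of ℤ_10


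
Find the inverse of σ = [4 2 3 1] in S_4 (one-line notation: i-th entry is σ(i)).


To find σ⁻¹, swap domain and range:
σ(1) = 4 → σ⁻¹(4) = 1
σ(2) = 2 → σ⁻¹(2) = 2
σ(3) = 3 → σ⁻¹(3) = 3
σ(4) = 1 → σ⁻¹(1) = 4

σ⁻¹ = [4 2 3 1]


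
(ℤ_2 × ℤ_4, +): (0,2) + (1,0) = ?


Operation: componentwise addition mod (2, 4)
(0,2) + (1,0) = ((a₁+b₁) mod 2, (a₂+b₂) mod 4) with a = (0,2), b = (1,0)

(0,2) + (1,0) = (1,2)


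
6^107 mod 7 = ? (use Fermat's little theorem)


Fermat's little theorem: if p is prime and gcd(a,p)=1, then a^(p-1) ≡ 1 (mod p)
p = 7 is prime, gcd(6,7) = 1
Reduce exponent: 107 mod 6 = 5
So 6^107 ≡ 6^5 (mod 7)
6^5 mod 7 = 6

6^107 ≡ 6 (mod 7)


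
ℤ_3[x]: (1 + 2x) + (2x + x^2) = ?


Add coefficients mod 3:
x^0: 1 + 0 = 1 (mod 3)
x^1: 2 + 2 = 1 (mod 3)
x^2: 0 + 1 = 1 (mod 3)
Result: 1 + x + x^2

f + g = 1 + x + x^2


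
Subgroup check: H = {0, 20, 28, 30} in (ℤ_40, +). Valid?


Subgroup test for H = {0, 20, 28, 30} in (ℤ_40, +):
(1) 0 ∈ H? Yes
(2) Closure: for all a,b ∈ H, (a+b) mod 40 ∈ H? No  [counterexample: 20 + 28 = 8 ∉ H]
(3) Inverses: for all a ∈ H, -a mod 40 ∈ H? No

No, H is not a subgroup of ℤ_40


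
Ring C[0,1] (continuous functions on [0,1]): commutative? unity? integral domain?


pointwise +,× is commutative with unity (constant 1); but bump functions with disjoint support multiply to 0 — zero divisors, so not an integral domain
Commutative: Yes
Integral domain: No
Has unity: Yes

C[0,1] (continuous functions on [0,1]): Commutative=Yes, Unity=Yes
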